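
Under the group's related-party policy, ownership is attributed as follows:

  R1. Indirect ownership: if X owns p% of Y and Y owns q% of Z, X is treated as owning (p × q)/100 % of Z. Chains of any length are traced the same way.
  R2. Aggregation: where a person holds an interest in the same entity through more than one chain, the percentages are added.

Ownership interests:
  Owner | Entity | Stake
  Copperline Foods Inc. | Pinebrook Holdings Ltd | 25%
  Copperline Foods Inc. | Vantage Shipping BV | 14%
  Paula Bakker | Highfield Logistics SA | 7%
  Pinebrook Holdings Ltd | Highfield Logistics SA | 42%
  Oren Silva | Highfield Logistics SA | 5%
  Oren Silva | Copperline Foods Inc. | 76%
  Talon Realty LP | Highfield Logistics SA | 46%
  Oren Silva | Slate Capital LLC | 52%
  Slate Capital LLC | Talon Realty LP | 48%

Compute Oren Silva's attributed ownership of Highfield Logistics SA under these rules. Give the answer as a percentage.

24.4616%

Chain via Copperline Foods Inc. → Pinebrook Holdings Ltd (R1): 76% × 25% × 42% = 7.98% of Highfield Logistics SA.
Chain via Slate Capital LLC → Talon Realty LP (R1): 52% × 48% × 46% = 11.4816% of Highfield Logistics SA.
Direct interest in Highfield Logistics SA: 5%.
Aggregating (R2): 7.98% + 11.4816% + 5% = 24.4616%.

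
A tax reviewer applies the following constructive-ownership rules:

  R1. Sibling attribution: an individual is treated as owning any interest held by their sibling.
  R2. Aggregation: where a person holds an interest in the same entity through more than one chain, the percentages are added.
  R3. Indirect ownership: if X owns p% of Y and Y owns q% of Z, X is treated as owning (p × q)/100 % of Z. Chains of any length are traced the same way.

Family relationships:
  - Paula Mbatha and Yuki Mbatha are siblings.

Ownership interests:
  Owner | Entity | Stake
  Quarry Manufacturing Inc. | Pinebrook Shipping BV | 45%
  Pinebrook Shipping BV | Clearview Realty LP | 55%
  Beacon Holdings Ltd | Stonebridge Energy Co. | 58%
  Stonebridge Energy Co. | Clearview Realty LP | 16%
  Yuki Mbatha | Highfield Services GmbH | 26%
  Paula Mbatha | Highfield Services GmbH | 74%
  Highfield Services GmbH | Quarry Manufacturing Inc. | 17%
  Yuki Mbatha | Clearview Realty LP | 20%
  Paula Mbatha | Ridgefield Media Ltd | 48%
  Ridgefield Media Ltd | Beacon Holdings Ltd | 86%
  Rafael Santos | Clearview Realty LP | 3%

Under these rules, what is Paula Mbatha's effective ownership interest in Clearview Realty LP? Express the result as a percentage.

28.038284%

By sibling attribution (R1), Paula Mbatha is treated as also owning Yuki Mbatha's interest in Highfield Services GmbH, giving 74% + 26% = 100%.
By sibling attribution (R1), Paula Mbatha is treated as owning Yuki Mbatha's 20% interest in Clearview Realty LP.
Chain via Ridgefield Media Ltd → Beacon Holdings Ltd → Stonebridge Energy Co. (R3): 48% × 86% × 58% × 16% = 3.830784% of Clearview Realty LP.
Chain via Highfield Services GmbH → Quarry Manufacturing Inc. → Pinebrook Shipping BV (R3): 100% × 17% × 45% × 55% = 4.2075% of Clearview Realty LP.
Direct interest in Clearview Realty LP: 20%.
Aggregating (R2): 3.830784% + 4.2075% + 20% = 28.038284%.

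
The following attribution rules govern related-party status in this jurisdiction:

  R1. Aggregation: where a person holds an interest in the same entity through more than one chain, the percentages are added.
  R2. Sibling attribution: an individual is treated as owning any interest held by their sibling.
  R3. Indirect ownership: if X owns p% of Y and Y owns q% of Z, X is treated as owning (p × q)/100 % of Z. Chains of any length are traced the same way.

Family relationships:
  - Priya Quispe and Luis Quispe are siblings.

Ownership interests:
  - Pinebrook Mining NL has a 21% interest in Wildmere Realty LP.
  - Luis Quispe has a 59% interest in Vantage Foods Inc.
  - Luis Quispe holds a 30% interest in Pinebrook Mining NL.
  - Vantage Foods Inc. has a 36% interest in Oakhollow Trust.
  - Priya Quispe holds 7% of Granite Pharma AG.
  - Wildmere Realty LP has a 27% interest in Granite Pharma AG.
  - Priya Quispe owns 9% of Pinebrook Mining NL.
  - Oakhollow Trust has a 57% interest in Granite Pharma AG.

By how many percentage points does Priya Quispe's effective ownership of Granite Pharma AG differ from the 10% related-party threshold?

11.3181

By sibling attribution (R2), Priya Quispe is treated as also owning Luis Quispe's interest in Pinebrook Mining NL, giving 9% + 30% = 39%.
By sibling attribution (R2), Priya Quispe is treated as owning Luis Quispe's 59% interest in Vantage Foods Inc.
Chain via Pinebrook Mining NL → Wildmere Realty LP (R3): 39% × 21% × 27% = 2.2113% of Granite Pharma AG.
Direct interest in Granite Pharma AG: 7%.
Chain via Vantage Foods Inc. → Oakhollow Trust (R3): 59% × 36% × 57% = 12.1068% of Granite Pharma AG.
Aggregating (R1): 2.2113% + 7% + 12.1068% = 21.3181%.
21.3181% exceeds the 10% threshold by 11.3181 percentage points.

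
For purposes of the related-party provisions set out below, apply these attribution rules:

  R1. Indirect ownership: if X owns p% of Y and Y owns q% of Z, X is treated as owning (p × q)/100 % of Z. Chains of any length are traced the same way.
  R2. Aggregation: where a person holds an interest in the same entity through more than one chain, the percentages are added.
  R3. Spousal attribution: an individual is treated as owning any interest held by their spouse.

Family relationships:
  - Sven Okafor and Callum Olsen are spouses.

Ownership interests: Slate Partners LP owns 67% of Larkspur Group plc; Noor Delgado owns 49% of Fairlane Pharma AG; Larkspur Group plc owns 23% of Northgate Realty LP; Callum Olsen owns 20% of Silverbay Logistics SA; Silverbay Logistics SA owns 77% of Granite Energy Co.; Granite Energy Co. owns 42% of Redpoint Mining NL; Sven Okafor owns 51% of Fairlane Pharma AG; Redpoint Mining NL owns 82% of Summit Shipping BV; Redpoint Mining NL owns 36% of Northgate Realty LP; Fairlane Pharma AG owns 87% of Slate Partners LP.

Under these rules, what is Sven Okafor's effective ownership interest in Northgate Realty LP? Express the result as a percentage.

9.165897%

By spousal attribution (R3), Sven Okafor is treated as owning Callum Olsen's 20% interest in Silverbay Logistics SA.
Chain via Fairlane Pharma AG → Slate Partners LP → Larkspur Group plc (R1): 51% × 87% × 67% × 23% = 6.837417% of Northgate Realty LP.
Chain via Silverbay Logistics SA → Granite Energy Co. → Redpoint Mining NL (R1): 20% × 77% × 42% × 36% = 2.32848% of Northgate Realty LP.
Aggregating (R2): 6.837417% + 2.32848% = 9.165897%.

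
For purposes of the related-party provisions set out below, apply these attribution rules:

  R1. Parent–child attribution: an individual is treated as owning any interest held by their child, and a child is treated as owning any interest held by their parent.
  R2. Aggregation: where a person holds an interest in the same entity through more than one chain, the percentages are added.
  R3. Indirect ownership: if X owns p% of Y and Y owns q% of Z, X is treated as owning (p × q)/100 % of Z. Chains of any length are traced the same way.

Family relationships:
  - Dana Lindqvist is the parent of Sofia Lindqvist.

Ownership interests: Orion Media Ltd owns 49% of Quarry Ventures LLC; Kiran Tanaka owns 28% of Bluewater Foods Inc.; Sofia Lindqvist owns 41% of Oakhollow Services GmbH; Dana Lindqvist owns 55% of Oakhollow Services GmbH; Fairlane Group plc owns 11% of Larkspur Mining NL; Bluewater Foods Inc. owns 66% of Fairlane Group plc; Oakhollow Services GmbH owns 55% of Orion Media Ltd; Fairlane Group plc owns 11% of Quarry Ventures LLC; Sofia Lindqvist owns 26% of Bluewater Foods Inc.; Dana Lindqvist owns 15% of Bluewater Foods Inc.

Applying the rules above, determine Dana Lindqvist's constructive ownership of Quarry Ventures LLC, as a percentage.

By parent–child attribution (R1), Dana Lindqvist is treated as also owning Sofia Lindqvist's interest in Bluewater Foods Inc, giving 15% + 26% = 41%.
By parent–child attribution (R1), Dana Lindqvist is treated as also owning Sofia Lindqvist's interest in Oakhollow Services GmbH, giving 55% + 41% = 96%.
Chain via Bluewater Foods Inc. → Fairlane Group plc (R3): 41% × 66% × 11% = 2.9766% of Quarry Ventures LLC.
Chain via Oakhollow Services GmbH → Orion Media Ltd (R3): 96% × 55% × 49% = 25.872% of Quarry Ventures LLC.
Aggregating (R2): 2.9766% + 25.872% = 28.8486%.

28.8486%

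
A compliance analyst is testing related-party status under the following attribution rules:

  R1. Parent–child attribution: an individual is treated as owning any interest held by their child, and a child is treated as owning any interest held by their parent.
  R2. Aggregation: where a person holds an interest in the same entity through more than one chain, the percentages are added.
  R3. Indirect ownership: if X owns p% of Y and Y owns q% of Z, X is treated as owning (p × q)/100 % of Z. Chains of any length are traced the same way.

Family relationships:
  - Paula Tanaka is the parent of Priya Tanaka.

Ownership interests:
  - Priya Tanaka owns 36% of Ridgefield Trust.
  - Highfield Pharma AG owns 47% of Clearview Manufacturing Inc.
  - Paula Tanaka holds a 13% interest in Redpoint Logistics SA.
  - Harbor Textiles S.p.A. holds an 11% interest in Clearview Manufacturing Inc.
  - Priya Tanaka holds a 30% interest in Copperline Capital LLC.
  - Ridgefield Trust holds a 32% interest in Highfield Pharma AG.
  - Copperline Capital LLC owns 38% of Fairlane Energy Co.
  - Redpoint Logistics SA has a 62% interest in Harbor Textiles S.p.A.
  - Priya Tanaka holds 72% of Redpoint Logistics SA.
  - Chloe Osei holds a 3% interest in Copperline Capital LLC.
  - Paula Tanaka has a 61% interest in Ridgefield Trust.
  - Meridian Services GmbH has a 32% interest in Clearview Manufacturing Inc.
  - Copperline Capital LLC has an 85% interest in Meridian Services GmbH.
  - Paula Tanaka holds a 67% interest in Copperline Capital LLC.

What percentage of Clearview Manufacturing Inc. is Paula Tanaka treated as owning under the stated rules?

46.7698%

By parent–child attribution (R1), Paula Tanaka is treated as also owning Priya Tanaka's interest in Redpoint Logistics SA, giving 13% + 72% = 85%.
By parent–child attribution (R1), Paula Tanaka is treated as also owning Priya Tanaka's interest in Ridgefield Trust, giving 61% + 36% = 97%.
By parent–child attribution (R1), Paula Tanaka is treated as also owning Priya Tanaka's interest in Copperline Capital LLC, giving 67% + 30% = 97%.
Chain via Redpoint Logistics SA → Harbor Textiles S.p.A. (R3): 85% × 62% × 11% = 5.797% of Clearview Manufacturing Inc.
Chain via Ridgefield Trust → Highfield Pharma AG (R3): 97% × 32% × 47% = 14.5888% of Clearview Manufacturing Inc.
Chain via Copperline Capital LLC → Meridian Services GmbH (R3): 97% × 85% × 32% = 26.384% of Clearview Manufacturing Inc.
Aggregating (R2): 5.797% + 14.5888% + 26.384% = 46.7698%.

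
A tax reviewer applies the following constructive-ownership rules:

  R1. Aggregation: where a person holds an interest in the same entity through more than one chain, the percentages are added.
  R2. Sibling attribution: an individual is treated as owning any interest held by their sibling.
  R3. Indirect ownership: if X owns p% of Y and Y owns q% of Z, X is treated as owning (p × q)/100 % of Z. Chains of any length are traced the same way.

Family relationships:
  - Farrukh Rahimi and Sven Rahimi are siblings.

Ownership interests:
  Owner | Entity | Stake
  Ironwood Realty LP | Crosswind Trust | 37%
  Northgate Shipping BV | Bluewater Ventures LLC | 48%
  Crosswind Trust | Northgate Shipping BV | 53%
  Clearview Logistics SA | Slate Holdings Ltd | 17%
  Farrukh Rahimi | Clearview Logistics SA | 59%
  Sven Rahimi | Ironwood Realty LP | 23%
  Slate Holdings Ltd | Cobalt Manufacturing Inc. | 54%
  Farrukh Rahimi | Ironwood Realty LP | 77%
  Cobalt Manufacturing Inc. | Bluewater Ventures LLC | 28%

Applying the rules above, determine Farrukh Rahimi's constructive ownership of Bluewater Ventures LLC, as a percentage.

By sibling attribution (R2), Farrukh Rahimi is treated as also owning Sven Rahimi's interest in Ironwood Realty LP, giving 77% + 23% = 100%.
Chain via Ironwood Realty LP → Crosswind Trust → Northgate Shipping BV (R3): 100% × 37% × 53% × 48% = 9.4128% of Bluewater Ventures LLC.
Chain via Clearview Logistics SA → Slate Holdings Ltd → Cobalt Manufacturing Inc. (R3): 59% × 17% × 54% × 28% = 1.516536% of Bluewater Ventures LLC.
Aggregating (R1): 9.4128% + 1.516536% = 10.929336%.

10.929336%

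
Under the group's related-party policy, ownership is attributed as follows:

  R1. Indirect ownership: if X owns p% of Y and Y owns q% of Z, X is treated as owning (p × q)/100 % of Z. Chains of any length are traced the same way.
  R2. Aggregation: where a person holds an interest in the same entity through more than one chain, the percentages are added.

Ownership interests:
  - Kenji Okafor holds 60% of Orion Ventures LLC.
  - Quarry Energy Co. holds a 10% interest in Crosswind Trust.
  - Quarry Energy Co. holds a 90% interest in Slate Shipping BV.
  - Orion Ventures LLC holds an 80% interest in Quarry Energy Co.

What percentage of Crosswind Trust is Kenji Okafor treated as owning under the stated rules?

4.8%

Chain via Orion Ventures LLC → Quarry Energy Co. (R1): 60% × 80% × 10% = 4.8% of Crosswind Trust.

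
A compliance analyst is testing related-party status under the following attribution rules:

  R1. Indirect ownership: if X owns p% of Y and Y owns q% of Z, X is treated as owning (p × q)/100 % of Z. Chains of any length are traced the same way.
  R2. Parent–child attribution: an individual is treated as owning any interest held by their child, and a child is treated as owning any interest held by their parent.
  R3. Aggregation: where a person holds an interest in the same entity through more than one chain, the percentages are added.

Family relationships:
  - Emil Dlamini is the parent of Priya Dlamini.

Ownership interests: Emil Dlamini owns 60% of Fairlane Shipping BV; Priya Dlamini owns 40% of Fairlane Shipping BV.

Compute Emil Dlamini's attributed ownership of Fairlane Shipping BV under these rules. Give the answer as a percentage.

100%

By parent–child attribution (R2), Emil Dlamini is treated as also owning Priya Dlamini's interest in Fairlane Shipping BV, giving 60% + 40% = 100%.
Direct interest in Fairlane Shipping BV: 100%.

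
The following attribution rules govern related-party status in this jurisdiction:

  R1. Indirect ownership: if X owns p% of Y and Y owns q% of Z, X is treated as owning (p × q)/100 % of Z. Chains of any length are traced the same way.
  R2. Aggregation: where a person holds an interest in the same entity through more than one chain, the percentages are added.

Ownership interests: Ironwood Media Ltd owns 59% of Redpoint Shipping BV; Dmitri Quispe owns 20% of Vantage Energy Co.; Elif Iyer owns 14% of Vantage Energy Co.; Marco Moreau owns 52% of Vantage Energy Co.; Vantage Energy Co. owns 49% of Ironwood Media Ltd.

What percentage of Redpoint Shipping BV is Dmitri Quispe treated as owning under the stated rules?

Chain via Vantage Energy Co. → Ironwood Media Ltd (R1): 20% × 49% × 59% = 5.782% of Redpoint Shipping BV.

5.782%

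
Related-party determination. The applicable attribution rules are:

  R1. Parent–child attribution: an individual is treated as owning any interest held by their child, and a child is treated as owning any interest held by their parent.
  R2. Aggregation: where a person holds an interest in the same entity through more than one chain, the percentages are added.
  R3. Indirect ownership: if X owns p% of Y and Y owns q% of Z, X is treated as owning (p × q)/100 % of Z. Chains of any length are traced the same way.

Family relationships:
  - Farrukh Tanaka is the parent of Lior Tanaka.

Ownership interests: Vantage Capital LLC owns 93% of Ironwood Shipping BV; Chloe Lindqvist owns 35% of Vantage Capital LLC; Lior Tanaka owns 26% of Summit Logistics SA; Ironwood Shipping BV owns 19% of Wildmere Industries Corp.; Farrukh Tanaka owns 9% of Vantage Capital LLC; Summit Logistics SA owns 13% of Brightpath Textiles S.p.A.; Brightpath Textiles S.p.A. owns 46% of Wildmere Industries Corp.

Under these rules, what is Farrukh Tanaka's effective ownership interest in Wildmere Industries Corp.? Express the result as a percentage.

By parent–child attribution (R1), Farrukh Tanaka is treated as owning Lior Tanaka's 26% interest in Summit Logistics SA.
Chain via Vantage Capital LLC → Ironwood Shipping BV (R3): 9% × 93% × 19% = 1.5903% of Wildmere Industries Corp.
Chain via Summit Logistics SA → Brightpath Textiles S.p.A. (R3): 26% × 13% × 46% = 1.5548% of Wildmere Industries Corp.
Aggregating (R2): 1.5903% + 1.5548% = 3.1451%.

3.1451%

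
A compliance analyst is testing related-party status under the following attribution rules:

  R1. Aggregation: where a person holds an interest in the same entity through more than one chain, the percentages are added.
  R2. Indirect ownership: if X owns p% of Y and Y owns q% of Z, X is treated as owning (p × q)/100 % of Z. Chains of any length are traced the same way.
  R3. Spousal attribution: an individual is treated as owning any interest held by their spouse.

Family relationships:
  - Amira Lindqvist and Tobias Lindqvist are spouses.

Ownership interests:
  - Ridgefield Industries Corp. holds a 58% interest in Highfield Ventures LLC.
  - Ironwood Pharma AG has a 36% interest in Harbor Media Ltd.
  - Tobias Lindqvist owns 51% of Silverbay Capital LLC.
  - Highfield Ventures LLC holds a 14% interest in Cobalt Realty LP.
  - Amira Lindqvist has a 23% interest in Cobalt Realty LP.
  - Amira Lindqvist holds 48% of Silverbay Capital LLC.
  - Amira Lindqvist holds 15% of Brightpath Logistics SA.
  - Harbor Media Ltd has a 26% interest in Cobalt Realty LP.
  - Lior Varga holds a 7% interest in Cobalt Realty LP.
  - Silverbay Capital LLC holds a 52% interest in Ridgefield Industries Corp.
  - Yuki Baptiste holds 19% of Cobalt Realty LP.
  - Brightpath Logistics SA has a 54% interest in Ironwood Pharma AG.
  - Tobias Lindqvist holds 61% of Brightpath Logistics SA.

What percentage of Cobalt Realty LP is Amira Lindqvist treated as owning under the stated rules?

By spousal attribution (R3), Amira Lindqvist is treated as also owning Tobias Lindqvist's interest in Brightpath Logistics SA, giving 15% + 61% = 76%.
By spousal attribution (R3), Amira Lindqvist is treated as also owning Tobias Lindqvist's interest in Silverbay Capital LLC, giving 48% + 51% = 99%.
Chain via Brightpath Logistics SA → Ironwood Pharma AG → Harbor Media Ltd (R2): 76% × 54% × 36% × 26% = 3.841344% of Cobalt Realty LP.
Chain via Silverbay Capital LLC → Ridgefield Industries Corp. → Highfield Ventures LLC (R2): 99% × 52% × 58% × 14% = 4.180176% of Cobalt Realty LP.
Direct interest in Cobalt Realty LP: 23%.
Aggregating (R1): 3.841344% + 4.180176% + 23% = 31.02152%.

31.02152%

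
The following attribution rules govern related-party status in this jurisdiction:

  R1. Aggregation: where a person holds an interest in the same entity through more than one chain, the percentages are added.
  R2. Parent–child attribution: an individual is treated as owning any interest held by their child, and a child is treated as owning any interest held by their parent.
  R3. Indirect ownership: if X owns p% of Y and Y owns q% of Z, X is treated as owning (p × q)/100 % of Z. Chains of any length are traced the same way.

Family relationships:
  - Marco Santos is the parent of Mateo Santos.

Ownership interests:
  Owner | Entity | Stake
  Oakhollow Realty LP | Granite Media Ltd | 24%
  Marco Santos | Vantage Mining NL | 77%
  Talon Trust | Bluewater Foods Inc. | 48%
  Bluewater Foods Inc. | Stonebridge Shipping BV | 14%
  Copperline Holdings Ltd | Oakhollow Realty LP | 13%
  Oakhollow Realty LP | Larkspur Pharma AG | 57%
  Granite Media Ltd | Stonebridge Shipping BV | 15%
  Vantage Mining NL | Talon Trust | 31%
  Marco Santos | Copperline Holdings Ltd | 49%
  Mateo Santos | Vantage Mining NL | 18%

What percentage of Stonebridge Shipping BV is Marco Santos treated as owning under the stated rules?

By parent–child attribution (R2), Marco Santos is treated as also owning Mateo Santos's interest in Vantage Mining NL, giving 77% + 18% = 95%.
Chain via Vantage Mining NL → Talon Trust → Bluewater Foods Inc. (R3): 95% × 31% × 48% × 14% = 1.97904% of Stonebridge Shipping BV.
Chain via Copperline Holdings Ltd → Oakhollow Realty LP → Granite Media Ltd (R3): 49% × 13% × 24% × 15% = 0.22932% of Stonebridge Shipping BV.
Aggregating (R1): 1.97904% + 0.22932% = 2.20836%.

2.20836%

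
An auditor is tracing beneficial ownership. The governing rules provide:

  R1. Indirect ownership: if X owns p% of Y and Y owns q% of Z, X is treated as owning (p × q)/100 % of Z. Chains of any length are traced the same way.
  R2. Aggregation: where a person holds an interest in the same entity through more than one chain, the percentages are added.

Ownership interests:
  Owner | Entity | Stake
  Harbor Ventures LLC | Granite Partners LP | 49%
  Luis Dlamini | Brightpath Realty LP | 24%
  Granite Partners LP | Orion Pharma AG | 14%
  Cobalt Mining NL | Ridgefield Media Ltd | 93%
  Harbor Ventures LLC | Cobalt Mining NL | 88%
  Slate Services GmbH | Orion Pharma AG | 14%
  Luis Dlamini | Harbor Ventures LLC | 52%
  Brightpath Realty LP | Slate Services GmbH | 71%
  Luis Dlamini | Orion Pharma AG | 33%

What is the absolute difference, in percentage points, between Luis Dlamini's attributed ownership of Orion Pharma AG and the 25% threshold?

13.9528

Chain via Brightpath Realty LP → Slate Services GmbH (R1): 24% × 71% × 14% = 2.3856% of Orion Pharma AG.
Chain via Harbor Ventures LLC → Granite Partners LP (R1): 52% × 49% × 14% = 3.5672% of Orion Pharma AG.
Direct interest in Orion Pharma AG: 33%.
Aggregating (R2): 2.3856% + 3.5672% + 33% = 38.9528%.
38.9528% exceeds the 25% threshold by 13.9528 percentage points.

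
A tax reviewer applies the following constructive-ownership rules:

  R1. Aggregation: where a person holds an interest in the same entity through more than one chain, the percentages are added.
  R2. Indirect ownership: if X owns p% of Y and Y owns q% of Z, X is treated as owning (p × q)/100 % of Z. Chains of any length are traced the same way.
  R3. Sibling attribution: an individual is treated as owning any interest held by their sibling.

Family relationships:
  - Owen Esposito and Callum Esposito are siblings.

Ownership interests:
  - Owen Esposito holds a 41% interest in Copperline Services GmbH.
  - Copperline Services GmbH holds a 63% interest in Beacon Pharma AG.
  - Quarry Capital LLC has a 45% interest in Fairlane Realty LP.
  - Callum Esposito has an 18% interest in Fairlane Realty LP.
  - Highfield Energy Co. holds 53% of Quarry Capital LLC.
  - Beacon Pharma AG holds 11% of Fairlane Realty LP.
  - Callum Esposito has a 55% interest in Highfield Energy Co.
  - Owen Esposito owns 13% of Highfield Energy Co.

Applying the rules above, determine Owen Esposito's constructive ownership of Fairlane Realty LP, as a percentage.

By sibling attribution (R3), Owen Esposito is treated as also owning Callum Esposito's interest in Highfield Energy Co, giving 13% + 55% = 68%.
By sibling attribution (R3), Owen Esposito is treated as owning Callum Esposito's 18% interest in Fairlane Realty LP.
Chain via Highfield Energy Co. → Quarry Capital LLC (R2): 68% × 53% × 45% = 16.218% of Fairlane Realty LP.
Chain via Copperline Services GmbH → Beacon Pharma AG (R2): 41% × 63% × 11% = 2.8413% of Fairlane Realty LP.
Direct interest in Fairlane Realty LP: 18%.
Aggregating (R1): 16.218% + 2.8413% + 18% = 37.0593%.

37.0593%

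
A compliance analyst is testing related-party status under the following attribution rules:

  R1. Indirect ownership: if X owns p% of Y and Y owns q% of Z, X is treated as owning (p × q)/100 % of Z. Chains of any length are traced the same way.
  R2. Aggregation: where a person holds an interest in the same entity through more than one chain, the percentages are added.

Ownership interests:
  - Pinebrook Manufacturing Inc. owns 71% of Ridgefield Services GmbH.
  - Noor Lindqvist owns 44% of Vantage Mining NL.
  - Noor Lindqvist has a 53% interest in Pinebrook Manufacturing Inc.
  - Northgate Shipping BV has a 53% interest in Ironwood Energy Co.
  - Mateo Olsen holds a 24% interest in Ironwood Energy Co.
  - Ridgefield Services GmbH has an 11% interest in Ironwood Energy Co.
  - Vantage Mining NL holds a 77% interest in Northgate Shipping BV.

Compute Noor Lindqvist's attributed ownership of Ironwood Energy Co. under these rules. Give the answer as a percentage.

22.0957%

Chain via Vantage Mining NL → Northgate Shipping BV (R1): 44% × 77% × 53% = 17.9564% of Ironwood Energy Co.
Chain via Pinebrook Manufacturing Inc. → Ridgefield Services GmbH (R1): 53% × 71% × 11% = 4.1393% of Ironwood Energy Co.
Aggregating (R2): 17.9564% + 4.1393% = 22.0957%.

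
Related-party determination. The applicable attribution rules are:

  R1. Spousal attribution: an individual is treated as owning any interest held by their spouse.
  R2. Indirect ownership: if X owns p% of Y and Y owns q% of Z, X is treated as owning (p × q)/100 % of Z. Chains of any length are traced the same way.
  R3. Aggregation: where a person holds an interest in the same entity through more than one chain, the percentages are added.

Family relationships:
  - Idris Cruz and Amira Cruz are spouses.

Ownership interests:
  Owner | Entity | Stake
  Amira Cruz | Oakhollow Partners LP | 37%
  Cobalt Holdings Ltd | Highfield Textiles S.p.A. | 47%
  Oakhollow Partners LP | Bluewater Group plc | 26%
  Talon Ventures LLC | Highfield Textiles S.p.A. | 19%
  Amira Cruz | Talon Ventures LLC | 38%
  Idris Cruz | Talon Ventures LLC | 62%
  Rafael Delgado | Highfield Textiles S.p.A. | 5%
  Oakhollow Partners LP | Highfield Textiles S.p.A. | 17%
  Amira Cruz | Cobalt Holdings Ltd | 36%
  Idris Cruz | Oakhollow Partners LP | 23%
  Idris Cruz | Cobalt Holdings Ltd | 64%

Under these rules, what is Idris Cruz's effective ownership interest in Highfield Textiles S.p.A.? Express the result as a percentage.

By spousal attribution (R1), Idris Cruz is treated as also owning Amira Cruz's interest in Talon Ventures LLC, giving 62% + 38% = 100%.
By spousal attribution (R1), Idris Cruz is treated as also owning Amira Cruz's interest in Cobalt Holdings Ltd, giving 64% + 36% = 100%.
By spousal attribution (R1), Idris Cruz is treated as also owning Amira Cruz's interest in Oakhollow Partners LP, giving 23% + 37% = 60%.
Chain via Talon Ventures LLC (R2): 100% × 19% = 19% of Highfield Textiles S.p.A.
Chain via Cobalt Holdings Ltd (R2): 100% × 47% = 47% of Highfield Textiles S.p.A.
Chain via Oakhollow Partners LP (R2): 60% × 17% = 10.2% of Highfield Textiles S.p.A.
Aggregating (R3): 19% + 47% + 10.2% = 76.2%.

76.2%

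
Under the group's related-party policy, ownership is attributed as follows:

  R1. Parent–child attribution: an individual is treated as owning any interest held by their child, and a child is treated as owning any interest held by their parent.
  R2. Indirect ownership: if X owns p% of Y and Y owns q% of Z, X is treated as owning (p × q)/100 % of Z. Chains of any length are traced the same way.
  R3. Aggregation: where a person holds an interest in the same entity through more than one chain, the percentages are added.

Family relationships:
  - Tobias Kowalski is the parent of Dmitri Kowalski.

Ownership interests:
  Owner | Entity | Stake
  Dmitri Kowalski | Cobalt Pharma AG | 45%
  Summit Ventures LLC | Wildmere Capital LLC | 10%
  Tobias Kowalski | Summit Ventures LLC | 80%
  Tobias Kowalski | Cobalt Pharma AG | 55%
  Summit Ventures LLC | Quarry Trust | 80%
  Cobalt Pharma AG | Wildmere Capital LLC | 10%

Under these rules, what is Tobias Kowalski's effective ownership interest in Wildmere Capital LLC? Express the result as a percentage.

18%

By parent–child attribution (R1), Tobias Kowalski is treated as also owning Dmitri Kowalski's interest in Cobalt Pharma AG, giving 55% + 45% = 100%.
Chain via Summit Ventures LLC (R2): 80% × 10% = 8% of Wildmere Capital LLC.
Chain via Cobalt Pharma AG (R2): 100% × 10% = 10% of Wildmere Capital LLC.
Aggregating (R3): 8% + 10% = 18%.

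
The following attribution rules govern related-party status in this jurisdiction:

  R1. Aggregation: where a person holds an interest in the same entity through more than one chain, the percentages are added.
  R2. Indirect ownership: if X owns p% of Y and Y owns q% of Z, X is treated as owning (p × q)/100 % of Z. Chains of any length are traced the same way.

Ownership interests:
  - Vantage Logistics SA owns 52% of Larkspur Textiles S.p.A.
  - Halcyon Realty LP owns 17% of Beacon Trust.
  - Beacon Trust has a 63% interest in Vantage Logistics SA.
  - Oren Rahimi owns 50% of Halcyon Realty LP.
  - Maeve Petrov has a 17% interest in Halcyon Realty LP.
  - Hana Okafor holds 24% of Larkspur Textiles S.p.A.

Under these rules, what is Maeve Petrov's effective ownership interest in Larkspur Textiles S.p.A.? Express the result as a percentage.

0.946764%

Chain via Halcyon Realty LP → Beacon Trust → Vantage Logistics SA (R2): 17% × 17% × 63% × 52% = 0.946764% of Larkspur Textiles S.p.A.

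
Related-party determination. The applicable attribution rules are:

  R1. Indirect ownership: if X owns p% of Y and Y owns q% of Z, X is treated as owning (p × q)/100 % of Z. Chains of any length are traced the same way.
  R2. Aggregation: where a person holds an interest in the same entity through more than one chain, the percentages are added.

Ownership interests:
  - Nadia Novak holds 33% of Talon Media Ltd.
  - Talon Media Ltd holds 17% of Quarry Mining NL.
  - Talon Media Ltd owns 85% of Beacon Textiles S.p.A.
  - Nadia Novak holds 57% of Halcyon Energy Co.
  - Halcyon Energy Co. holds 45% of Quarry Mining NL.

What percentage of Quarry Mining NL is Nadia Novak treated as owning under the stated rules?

Chain via Talon Media Ltd (R1): 33% × 17% = 5.61% of Quarry Mining NL.
Chain via Halcyon Energy Co. (R1): 57% × 45% = 25.65% of Quarry Mining NL.
Aggregating (R2): 5.61% + 25.65% = 31.26%.

31.26%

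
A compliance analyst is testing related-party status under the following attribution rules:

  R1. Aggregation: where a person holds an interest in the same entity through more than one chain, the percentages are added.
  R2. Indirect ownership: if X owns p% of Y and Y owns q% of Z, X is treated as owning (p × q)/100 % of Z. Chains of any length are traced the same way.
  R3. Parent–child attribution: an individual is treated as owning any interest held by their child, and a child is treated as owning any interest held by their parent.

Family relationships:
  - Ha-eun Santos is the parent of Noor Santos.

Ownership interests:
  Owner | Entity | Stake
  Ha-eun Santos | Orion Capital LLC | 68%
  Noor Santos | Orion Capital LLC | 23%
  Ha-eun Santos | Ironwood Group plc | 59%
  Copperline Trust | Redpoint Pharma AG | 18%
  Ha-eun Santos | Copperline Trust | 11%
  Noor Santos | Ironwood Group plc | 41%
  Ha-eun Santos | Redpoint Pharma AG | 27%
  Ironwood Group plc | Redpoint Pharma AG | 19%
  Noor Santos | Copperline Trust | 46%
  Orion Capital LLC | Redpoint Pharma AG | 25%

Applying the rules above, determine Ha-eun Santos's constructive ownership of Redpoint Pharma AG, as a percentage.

79.01%

By parent–child attribution (R3), Ha-eun Santos is treated as also owning Noor Santos's interest in Copperline Trust, giving 11% + 46% = 57%.
By parent–child attribution (R3), Ha-eun Santos is treated as also owning Noor Santos's interest in Ironwood Group plc, giving 59% + 41% = 100%.
By parent–child attribution (R3), Ha-eun Santos is treated as also owning Noor Santos's interest in Orion Capital LLC, giving 68% + 23% = 91%.
Chain via Copperline Trust (R2): 57% × 18% = 10.26% of Redpoint Pharma AG.
Chain via Ironwood Group plc (R2): 100% × 19% = 19% of Redpoint Pharma AG.
Chain via Orion Capital LLC (R2): 91% × 25% = 22.75% of Redpoint Pharma AG.
Direct interest in Redpoint Pharma AG: 27%.
Aggregating (R1): 10.26% + 19% + 22.75% + 27% = 79.01%.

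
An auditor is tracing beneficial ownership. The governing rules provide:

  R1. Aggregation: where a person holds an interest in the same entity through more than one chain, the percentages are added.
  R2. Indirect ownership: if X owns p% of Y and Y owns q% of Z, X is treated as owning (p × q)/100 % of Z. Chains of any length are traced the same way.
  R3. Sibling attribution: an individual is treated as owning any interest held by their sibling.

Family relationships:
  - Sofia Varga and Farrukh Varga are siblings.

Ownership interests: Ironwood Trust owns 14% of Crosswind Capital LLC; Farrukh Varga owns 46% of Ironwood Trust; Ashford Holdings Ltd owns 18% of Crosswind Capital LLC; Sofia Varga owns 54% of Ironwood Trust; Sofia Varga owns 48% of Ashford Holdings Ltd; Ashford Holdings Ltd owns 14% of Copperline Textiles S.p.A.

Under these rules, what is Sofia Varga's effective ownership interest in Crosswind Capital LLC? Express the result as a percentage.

By sibling attribution (R3), Sofia Varga is treated as also owning Farrukh Varga's interest in Ironwood Trust, giving 54% + 46% = 100%.
Chain via Ironwood Trust (R2): 100% × 14% = 14% of Crosswind Capital LLC.
Chain via Ashford Holdings Ltd (R2): 48% × 18% = 8.64% of Crosswind Capital LLC.
Aggregating (R1): 14% + 8.64% = 22.64%.

22.64%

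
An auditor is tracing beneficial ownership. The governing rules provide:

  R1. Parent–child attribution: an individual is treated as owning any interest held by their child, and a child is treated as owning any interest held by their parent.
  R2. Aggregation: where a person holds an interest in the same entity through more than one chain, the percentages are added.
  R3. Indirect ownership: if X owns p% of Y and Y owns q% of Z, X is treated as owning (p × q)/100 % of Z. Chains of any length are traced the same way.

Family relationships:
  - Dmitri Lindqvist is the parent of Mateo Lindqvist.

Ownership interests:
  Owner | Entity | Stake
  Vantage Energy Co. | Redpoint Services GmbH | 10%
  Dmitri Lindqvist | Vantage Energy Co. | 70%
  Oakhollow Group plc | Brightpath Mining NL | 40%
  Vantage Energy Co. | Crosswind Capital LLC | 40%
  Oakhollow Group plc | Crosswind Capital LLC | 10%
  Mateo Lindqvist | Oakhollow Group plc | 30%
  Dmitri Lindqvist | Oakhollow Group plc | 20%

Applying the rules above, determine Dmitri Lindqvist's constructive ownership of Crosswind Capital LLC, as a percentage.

By parent–child attribution (R1), Dmitri Lindqvist is treated as also owning Mateo Lindqvist's interest in Oakhollow Group plc, giving 20% + 30% = 50%.
Chain via Oakhollow Group plc (R3): 50% × 10% = 5% of Crosswind Capital LLC.
Chain via Vantage Energy Co. (R3): 70% × 40% = 28% of Crosswind Capital LLC.
Aggregating (R2): 5% + 28% = 33%.

33%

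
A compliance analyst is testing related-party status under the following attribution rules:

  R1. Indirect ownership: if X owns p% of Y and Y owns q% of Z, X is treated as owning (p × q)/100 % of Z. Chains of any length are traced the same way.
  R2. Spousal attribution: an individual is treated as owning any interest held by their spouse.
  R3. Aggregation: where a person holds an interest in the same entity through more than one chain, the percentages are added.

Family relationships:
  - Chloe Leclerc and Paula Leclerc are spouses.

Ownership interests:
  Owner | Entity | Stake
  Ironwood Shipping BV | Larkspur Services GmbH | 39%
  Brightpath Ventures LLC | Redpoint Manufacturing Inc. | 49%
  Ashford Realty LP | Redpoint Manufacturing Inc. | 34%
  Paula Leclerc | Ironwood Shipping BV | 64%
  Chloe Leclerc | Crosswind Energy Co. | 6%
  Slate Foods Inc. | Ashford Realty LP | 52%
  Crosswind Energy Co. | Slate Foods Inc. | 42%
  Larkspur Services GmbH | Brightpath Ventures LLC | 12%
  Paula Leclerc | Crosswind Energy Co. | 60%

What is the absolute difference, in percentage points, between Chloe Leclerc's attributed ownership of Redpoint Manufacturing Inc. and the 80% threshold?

By spousal attribution (R2), Chloe Leclerc is treated as also owning Paula Leclerc's interest in Crosswind Energy Co, giving 6% + 60% = 66%.
By spousal attribution (R2), Chloe Leclerc is treated as owning Paula Leclerc's 64% interest in Ironwood Shipping BV.
Chain via Crosswind Energy Co. → Slate Foods Inc. → Ashford Realty LP (R1): 66% × 42% × 52% × 34% = 4.900896% of Redpoint Manufacturing Inc.
Chain via Ironwood Shipping BV → Larkspur Services GmbH → Brightpath Ventures LLC (R1): 64% × 39% × 12% × 49% = 1.467648% of Redpoint Manufacturing Inc.
Aggregating (R3): 4.900896% + 1.467648% = 6.368544%.
6.368544% falls short of the 80% threshold by 73.631456 percentage points.

73.631456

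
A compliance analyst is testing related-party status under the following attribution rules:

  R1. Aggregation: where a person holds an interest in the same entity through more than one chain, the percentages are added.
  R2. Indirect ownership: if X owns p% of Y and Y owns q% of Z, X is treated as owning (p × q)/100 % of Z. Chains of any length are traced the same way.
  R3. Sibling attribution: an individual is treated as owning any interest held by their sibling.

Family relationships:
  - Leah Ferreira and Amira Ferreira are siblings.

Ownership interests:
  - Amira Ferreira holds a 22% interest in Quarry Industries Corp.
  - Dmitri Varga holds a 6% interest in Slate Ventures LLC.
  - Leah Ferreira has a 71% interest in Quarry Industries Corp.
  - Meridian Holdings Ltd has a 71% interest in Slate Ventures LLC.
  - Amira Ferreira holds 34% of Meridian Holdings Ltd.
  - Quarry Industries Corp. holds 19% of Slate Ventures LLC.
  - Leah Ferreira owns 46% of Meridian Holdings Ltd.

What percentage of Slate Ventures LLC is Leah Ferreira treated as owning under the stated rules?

74.47%

By sibling attribution (R3), Leah Ferreira is treated as also owning Amira Ferreira's interest in Quarry Industries Corp, giving 71% + 22% = 93%.
By sibling attribution (R3), Leah Ferreira is treated as also owning Amira Ferreira's interest in Meridian Holdings Ltd, giving 46% + 34% = 80%.
Chain via Quarry Industries Corp. (R2): 93% × 19% = 17.67% of Slate Ventures LLC.
Chain via Meridian Holdings Ltd (R2): 80% × 71% = 56.8% of Slate Ventures LLC.
Aggregating (R1): 17.67% + 56.8% = 74.47%.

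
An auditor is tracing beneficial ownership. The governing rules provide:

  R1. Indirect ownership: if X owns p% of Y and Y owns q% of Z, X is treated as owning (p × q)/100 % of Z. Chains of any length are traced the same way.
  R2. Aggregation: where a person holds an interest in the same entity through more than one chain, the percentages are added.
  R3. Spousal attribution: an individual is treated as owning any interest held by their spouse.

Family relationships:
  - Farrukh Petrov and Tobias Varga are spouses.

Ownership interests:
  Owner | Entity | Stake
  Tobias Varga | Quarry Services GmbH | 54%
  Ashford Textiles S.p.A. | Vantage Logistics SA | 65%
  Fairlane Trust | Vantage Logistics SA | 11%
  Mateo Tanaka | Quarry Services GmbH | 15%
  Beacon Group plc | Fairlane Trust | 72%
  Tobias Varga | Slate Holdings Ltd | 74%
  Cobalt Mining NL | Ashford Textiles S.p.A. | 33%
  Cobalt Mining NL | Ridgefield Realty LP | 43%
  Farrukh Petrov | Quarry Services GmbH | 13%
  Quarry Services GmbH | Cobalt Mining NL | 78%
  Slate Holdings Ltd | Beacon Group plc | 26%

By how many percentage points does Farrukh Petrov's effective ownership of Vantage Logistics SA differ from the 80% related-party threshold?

By spousal attribution (R3), Farrukh Petrov is treated as also owning Tobias Varga's interest in Quarry Services GmbH, giving 13% + 54% = 67%.
By spousal attribution (R3), Farrukh Petrov is treated as owning Tobias Varga's 74% interest in Slate Holdings Ltd.
Chain via Quarry Services GmbH → Cobalt Mining NL → Ashford Textiles S.p.A. (R1): 67% × 78% × 33% × 65% = 11.20977% of Vantage Logistics SA.
Chain via Slate Holdings Ltd → Beacon Group plc → Fairlane Trust (R1): 74% × 26% × 72% × 11% = 1.523808% of Vantage Logistics SA.
Aggregating (R2): 11.20977% + 1.523808% = 12.733578%.
12.733578% falls short of the 80% threshold by 67.266422 percentage points.

67.266422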